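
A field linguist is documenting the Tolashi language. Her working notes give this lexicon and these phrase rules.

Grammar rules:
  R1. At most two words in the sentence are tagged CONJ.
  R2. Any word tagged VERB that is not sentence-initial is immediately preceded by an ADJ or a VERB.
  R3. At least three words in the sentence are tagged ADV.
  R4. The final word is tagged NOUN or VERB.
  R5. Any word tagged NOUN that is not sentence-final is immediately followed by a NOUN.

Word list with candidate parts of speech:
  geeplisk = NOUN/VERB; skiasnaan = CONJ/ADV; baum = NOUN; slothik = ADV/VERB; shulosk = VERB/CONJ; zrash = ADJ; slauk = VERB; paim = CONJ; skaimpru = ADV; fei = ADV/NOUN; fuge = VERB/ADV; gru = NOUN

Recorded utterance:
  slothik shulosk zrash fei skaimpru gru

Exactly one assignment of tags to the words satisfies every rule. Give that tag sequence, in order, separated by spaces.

ADV CONJ ADJ ADV ADV NOUN

Candidates per position — 1:slothik {ADV,VERB}; 2:shulosk {VERB,CONJ}; 3:zrash {ADJ}; 4:fei {ADV,NOUN}; 5:skaimpru {ADV}; 6:gru {NOUN}.
Position 1: tagging it VERB would leave rule 3 unsatisfiable, so it must be ADV.
Position 2: tagging it VERB would leave rule 2 unsatisfiable, so it must be CONJ.
Position 4: tagging it NOUN would leave rule 3 unsatisfiable, so it must be ADV.
That leaves exactly one tagging: ADV CONJ ADJ ADV ADV NOUN.
Checking: rule 1 holds; rule 2 holds; rule 3 holds; rule 4 holds; rule 5 holds.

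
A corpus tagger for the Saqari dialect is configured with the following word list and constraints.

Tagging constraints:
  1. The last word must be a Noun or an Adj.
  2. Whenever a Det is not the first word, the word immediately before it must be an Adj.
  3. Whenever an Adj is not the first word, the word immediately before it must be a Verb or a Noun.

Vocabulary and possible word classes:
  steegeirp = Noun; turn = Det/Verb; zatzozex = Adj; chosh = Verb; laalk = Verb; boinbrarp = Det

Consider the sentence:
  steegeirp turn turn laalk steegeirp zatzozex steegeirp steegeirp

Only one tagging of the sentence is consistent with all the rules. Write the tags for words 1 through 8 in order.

Candidates per position — 1:steegeirp {Noun}; 2:turn {Det,Verb}; 3:turn {Det,Verb}; 4:laalk {Verb}; 5:steegeirp {Noun}; 6:zatzozex {Adj}; 7:steegeirp {Noun}; 8:steegeirp {Noun}.
Word 2 cannot be Det — rule 2 would then fail for every completion. It is Verb.
Word 3 cannot be Det — rule 2 would then fail for every completion. It is Verb.
So the tagging must be: Noun Verb Verb Verb Noun Adj Noun Noun.
Check: rule 1 satisfied; rule 2 satisfied; rule 3 satisfied.

Noun Verb Verb Verb Noun Adj Noun Noun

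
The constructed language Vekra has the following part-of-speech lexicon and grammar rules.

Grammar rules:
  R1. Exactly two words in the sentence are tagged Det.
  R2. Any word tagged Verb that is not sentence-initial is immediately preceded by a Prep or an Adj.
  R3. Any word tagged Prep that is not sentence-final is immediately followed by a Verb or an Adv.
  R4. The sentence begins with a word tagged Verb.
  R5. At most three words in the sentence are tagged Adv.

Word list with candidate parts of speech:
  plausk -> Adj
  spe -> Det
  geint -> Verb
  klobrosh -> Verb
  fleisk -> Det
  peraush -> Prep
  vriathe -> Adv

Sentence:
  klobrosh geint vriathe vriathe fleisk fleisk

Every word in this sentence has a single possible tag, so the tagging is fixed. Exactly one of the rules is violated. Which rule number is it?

Fixed tagging: Verb Verb Adv Adv Det Det.
Checking each rule: R1 pass, R2 fail, R3 pass, R4 pass, R5 pass.
Only rule 2 fails.

2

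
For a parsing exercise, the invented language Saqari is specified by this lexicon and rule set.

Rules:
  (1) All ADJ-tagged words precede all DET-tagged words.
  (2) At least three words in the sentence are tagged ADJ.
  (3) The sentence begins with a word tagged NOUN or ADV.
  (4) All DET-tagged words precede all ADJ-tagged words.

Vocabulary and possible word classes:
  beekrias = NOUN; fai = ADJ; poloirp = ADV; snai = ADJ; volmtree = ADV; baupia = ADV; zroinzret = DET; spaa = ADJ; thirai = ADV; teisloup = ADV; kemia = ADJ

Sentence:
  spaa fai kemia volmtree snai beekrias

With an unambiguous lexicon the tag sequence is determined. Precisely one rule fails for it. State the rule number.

Fixed tagging: ADJ ADJ ADJ ADV ADJ NOUN.
Checking each rule: R1 pass, R2 pass, R3 fail, R4 pass.
Only rule 3 fails.

3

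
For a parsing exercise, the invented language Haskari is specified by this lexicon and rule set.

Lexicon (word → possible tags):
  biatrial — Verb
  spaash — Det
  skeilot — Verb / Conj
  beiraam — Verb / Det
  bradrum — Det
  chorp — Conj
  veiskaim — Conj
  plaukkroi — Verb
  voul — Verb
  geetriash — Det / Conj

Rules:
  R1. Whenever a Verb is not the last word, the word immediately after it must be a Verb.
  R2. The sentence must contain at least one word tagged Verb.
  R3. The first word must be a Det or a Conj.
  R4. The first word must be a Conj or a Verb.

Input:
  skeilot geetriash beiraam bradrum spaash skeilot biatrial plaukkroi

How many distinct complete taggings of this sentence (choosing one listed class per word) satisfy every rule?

4

Candidates per position — 1:skeilot {Verb,Conj}; 2:geetriash {Det,Conj}; 3:beiraam {Verb,Det}; 4:bradrum {Det}; 5:spaash {Det}; 6:skeilot {Verb,Conj}; 7:biatrial {Verb}; 8:plaukkroi {Verb}.
There are 16 candidate sequences in total.
The sequences that satisfy every rule: Conj Det Det Det Det Verb Verb Verb; Conj Det Det Det Det Conj Verb Verb; Conj Conj Det Det Det Verb Verb Verb; Conj Conj Det Det Det Conj Verb Verb.
Count = 4.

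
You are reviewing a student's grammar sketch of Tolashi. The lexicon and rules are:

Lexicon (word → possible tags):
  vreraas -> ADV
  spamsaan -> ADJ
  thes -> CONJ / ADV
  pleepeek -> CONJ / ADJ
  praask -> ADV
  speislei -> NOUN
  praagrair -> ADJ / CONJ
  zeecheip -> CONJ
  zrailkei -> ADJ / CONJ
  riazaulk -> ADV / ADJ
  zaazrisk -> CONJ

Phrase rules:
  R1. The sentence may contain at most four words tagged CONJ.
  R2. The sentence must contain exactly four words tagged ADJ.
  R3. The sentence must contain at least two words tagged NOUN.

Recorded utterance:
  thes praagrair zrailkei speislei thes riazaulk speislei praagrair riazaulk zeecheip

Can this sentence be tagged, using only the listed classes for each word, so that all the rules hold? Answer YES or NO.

Candidates per position — 1:thes {CONJ,ADV}; 2:praagrair {ADJ,CONJ}; 3:zrailkei {ADJ,CONJ}; 4:speislei {NOUN}; 5:thes {CONJ,ADV}; 6:riazaulk {ADV,ADJ}; 7:speislei {NOUN}; 8:praagrair {ADJ,CONJ}; 9:riazaulk {ADV,ADJ}; 10:zeecheip {CONJ}.
One satisfying assignment: ADV ADJ ADJ NOUN CONJ ADJ NOUN ADJ ADV CONJ.
Checking: rule 1 satisfied; rule 2 satisfied; rule 3 satisfied.

YES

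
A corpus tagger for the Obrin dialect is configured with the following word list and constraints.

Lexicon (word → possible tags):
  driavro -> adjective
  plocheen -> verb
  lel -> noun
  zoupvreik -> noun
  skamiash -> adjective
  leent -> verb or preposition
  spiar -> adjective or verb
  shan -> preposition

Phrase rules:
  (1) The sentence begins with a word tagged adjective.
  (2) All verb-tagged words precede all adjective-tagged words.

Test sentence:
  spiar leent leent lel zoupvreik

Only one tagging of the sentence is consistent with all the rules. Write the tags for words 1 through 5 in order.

Candidates per position — 1:spiar {adjective,verb}; 2:leent {verb,preposition}; 3:leent {verb,preposition}; 4:lel {noun}; 5:zoupvreik {noun}.
At position 1, choosing verb makes rule 1 impossible to satisfy; hence adjective.
At position 2, choosing verb makes rule 2 impossible to satisfy; hence preposition.
At position 3, choosing verb makes rule 2 impossible to satisfy; hence preposition.
The only consistent sequence is: adjective preposition preposition noun noun.
Verifying each rule — rule 1 holds; rule 2 holds.

adjective preposition preposition noun noun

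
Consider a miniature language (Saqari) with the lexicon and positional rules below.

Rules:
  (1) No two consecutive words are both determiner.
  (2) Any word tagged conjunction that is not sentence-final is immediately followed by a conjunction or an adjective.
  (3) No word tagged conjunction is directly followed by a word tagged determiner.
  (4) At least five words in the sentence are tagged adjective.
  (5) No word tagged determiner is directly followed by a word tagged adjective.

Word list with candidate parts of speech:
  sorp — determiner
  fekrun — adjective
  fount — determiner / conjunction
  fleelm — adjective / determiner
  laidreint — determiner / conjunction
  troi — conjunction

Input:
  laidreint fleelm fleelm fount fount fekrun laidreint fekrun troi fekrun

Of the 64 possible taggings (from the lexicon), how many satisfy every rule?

2

Candidates per position — 1:laidreint {determiner,conjunction}; 2:fleelm {adjective,determiner}; 3:fleelm {adjective,determiner}; 4:fount {determiner,conjunction}; 5:fount {determiner,conjunction}; 6:fekrun {adjective}; 7:laidreint {determiner,conjunction}; 8:fekrun {adjective}; 9:troi {conjunction}; 10:fekrun {adjective}.
There are 64 candidate sequences in total.
The sequences that satisfy every rule: conjunction adjective adjective determiner conjunction adjective conjunction adjective conjunction adjective; conjunction adjective adjective conjunction conjunction adjective conjunction adjective conjunction adjective.
Count = 2.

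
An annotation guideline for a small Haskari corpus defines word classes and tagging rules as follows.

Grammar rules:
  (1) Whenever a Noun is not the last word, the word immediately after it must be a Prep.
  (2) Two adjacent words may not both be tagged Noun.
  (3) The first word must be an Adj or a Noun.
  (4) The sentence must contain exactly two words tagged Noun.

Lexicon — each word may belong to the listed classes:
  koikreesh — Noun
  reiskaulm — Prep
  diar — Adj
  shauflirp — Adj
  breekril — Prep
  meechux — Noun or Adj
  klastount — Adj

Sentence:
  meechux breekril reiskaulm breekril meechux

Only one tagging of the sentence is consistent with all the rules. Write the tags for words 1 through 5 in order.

Noun Prep Prep Prep Noun

Candidates per position — 1:meechux {Noun,Adj}; 2:breekril {Prep}; 3:reiskaulm {Prep}; 4:breekril {Prep}; 5:meechux {Noun,Adj}.
At position 1, choosing Adj makes rule 4 impossible to satisfy; hence Noun.
At position 5, choosing Adj makes rule 4 impossible to satisfy; hence Noun.
So the tagging must be: Noun Prep Prep Prep Noun.
Verifying each rule — rule 1 ok; rule 2 ok; rule 3 ok; rule 4 ok.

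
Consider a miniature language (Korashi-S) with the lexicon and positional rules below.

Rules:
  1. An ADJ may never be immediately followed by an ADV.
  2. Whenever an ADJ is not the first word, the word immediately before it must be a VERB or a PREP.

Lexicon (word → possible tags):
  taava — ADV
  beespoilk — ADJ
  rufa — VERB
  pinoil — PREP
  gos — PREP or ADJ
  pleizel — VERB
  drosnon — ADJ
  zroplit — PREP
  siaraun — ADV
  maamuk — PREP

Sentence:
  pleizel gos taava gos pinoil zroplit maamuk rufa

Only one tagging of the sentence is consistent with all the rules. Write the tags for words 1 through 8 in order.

VERB PREP ADV PREP PREP PREP PREP VERB

Candidates per position — 1:pleizel {VERB}; 2:gos {PREP,ADJ}; 3:taava {ADV}; 4:gos {PREP,ADJ}; 5:pinoil {PREP}; 6:zroplit {PREP}; 7:maamuk {PREP}; 8:rufa {VERB}.
If word 2 were ADJ, no tagging could satisfy rule 1; so word 2 is PREP.
If word 4 were ADJ, no tagging could satisfy rule 2; so word 4 is PREP.
That leaves exactly one tagging: VERB PREP ADV PREP PREP PREP PREP VERB.
Checking: rule 1 satisfied; rule 2 satisfied.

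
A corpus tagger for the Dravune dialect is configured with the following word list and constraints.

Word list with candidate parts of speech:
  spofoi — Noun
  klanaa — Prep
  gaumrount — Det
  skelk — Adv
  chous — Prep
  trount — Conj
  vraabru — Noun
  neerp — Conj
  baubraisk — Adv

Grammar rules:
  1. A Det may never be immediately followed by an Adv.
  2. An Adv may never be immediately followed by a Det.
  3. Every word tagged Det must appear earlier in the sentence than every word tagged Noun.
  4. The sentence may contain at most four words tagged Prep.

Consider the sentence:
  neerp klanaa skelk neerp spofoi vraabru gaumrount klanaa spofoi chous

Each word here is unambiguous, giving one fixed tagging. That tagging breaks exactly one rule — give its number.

Fixed tagging: Conj Prep Adv Conj Noun Noun Det Prep Noun Prep.
Rule check: R1 pass, R2 pass, R3 fail, R4 pass.
Only rule 3 fails.

3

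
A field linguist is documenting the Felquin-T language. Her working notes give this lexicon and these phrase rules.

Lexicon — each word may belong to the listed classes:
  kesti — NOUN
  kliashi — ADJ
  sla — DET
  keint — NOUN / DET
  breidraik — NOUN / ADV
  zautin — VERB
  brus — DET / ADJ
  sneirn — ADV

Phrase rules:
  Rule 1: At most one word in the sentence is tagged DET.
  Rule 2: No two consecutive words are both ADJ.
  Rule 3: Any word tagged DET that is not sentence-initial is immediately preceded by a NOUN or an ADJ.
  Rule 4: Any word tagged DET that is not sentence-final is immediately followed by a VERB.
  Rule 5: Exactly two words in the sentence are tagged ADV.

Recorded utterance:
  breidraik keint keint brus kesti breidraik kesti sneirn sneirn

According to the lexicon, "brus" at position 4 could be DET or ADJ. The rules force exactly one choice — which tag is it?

ADJ

Candidates per position — 1:breidraik {NOUN,ADV}; 2:keint {NOUN,DET}; 3:keint {NOUN,DET}; 4:brus {DET,ADJ}; 5:kesti {NOUN}; 6:breidraik {NOUN,ADV}; 7:kesti {NOUN}; 8:sneirn {ADV}; 9:sneirn {ADV}.
Position 1: tagging it ADV would leave rule 5 unsatisfiable, so it must be NOUN.
Position 2: tagging it DET would leave rule 4 unsatisfiable, so it must be NOUN.
Position 3: tagging it DET would leave rule 4 unsatisfiable, so it must be NOUN.
Position 4: tagging it DET would leave rule 4 unsatisfiable, so it must be ADJ.
Position 6: tagging it ADV would leave rule 5 unsatisfiable, so it must be NOUN.
That leaves exactly one tagging: NOUN NOUN NOUN ADJ NOUN NOUN NOUN ADV ADV.
Verifying each rule — rule 1 ok; rule 2 ok; rule 3 ok; rule 4 ok; rule 5 ok.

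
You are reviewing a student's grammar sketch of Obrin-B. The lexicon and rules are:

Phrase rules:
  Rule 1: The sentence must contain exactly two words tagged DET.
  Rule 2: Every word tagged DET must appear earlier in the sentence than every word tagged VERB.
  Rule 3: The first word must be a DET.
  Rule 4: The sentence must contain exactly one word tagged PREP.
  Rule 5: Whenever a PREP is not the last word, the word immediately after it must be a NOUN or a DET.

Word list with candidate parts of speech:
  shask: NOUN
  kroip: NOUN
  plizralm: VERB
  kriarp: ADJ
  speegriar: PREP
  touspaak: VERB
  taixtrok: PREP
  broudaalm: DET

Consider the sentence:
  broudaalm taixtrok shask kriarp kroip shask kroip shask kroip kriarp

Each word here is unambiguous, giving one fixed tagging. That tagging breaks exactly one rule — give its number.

1

Fixed tagging: DET PREP NOUN ADJ NOUN NOUN NOUN NOUN NOUN ADJ.
Applying the rules: R1 fail, R2 pass, R3 pass, R4 pass, R5 pass.
Only rule 1 fails.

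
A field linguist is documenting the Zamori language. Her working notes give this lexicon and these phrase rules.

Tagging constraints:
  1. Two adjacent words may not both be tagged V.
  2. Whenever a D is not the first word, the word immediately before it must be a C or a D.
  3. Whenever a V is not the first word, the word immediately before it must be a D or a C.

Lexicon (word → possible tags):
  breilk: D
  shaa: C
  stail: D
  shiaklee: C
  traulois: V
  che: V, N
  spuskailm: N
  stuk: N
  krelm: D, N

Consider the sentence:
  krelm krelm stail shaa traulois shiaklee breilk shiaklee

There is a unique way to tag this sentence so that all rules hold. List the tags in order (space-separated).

Candidates per position — 1:krelm {D,N}; 2:krelm {D,N}; 3:stail {D}; 4:shaa {C}; 5:traulois {V}; 6:shiaklee {C}; 7:breilk {D}; 8:shiaklee {C}.
Position 1: N is ruled out by rule 2; that leaves D.
Position 2: N is ruled out by rule 2; that leaves D.
That leaves exactly one tagging: D D D C V C D C.
Check: rule 1 satisfied; rule 2 satisfied; rule 3 satisfied.

D D D C V C D C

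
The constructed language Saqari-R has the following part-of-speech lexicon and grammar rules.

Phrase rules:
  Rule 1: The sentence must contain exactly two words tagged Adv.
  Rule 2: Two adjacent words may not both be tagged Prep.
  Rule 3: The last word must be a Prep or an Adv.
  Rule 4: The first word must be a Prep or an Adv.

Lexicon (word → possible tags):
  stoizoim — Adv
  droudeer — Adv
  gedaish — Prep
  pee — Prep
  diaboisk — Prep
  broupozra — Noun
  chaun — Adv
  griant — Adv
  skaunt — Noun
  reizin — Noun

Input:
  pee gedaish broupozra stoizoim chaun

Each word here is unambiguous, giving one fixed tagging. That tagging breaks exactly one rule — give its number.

Fixed tagging: Prep Prep Noun Adv Adv.
Rule check: R1 pass, R2 fail, R3 pass, R4 pass.
Only rule 2 fails.

2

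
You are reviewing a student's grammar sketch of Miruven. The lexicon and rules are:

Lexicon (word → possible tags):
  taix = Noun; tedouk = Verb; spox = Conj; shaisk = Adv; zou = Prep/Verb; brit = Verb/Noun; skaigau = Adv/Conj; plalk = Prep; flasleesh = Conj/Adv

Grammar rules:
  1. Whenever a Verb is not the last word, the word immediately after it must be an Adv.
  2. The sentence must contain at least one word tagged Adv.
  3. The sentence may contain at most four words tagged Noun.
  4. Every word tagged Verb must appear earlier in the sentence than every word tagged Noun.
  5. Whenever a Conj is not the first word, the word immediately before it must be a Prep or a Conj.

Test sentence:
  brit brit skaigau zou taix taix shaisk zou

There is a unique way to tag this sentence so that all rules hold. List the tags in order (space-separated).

Noun Noun Adv Prep Noun Noun Adv Prep

Candidates per position — 1:brit {Verb,Noun}; 2:brit {Verb,Noun}; 3:skaigau {Adv,Conj}; 4:zou {Prep,Verb}; 5:taix {Noun}; 6:taix {Noun}; 7:shaisk {Adv}; 8:zou {Prep,Verb}.
Word 1 cannot be Verb — rule 1 would then fail for every completion. It is Noun.
Word 2 cannot be Verb — rule 4 would then fail for every completion. It is Noun.
Word 3 cannot be Conj — rule 5 would then fail for every completion. It is Adv.
Word 4 cannot be Verb — rule 1 would then fail for every completion. It is Prep.
Word 8 cannot be Verb — rule 4 would then fail for every completion. It is Prep.
So the tagging must be: Noun Noun Adv Prep Noun Noun Adv Prep.
Checking: rule 1 ok; rule 2 ok; rule 3 ok; rule 4 ok; rule 5 ok.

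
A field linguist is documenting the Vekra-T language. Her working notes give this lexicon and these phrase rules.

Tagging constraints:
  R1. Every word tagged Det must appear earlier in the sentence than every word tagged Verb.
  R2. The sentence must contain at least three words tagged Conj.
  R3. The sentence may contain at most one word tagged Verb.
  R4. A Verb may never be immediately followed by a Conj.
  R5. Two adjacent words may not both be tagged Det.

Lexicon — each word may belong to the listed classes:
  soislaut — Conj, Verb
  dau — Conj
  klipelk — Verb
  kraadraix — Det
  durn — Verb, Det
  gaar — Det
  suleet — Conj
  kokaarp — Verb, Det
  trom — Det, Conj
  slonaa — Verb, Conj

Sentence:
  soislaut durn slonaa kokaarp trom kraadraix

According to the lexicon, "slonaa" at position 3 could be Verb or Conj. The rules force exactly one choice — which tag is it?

Conj

Candidates per position — 1:soislaut {Conj,Verb}; 2:durn {Verb,Det}; 3:slonaa {Verb,Conj}; 4:kokaarp {Verb,Det}; 5:trom {Det,Conj}; 6:kraadraix {Det}.
Position 1: Verb is ruled out by rule 1; that leaves Conj.
Position 2: Verb is ruled out by rule 1; that leaves Det.
Position 3: Verb is ruled out by rule 1; that leaves Conj.
Position 4: Verb is ruled out by rule 1; that leaves Det.
Position 5: Det is ruled out by rule 2; that leaves Conj.
That leaves exactly one tagging: Conj Det Conj Det Conj Det.
Check: rule 1 satisfied; rule 2 satisfied; rule 3 satisfied; rule 4 satisfied; rule 5 satisfied.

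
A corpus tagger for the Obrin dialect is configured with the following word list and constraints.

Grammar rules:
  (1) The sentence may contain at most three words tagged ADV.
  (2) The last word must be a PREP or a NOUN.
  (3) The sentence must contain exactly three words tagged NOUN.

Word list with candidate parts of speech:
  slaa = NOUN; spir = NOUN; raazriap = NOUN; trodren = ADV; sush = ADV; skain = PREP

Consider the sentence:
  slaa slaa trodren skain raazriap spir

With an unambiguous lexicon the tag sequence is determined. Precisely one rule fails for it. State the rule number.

3

Fixed tagging: NOUN NOUN ADV PREP NOUN NOUN.
Rule check: R1 ✓, R2 ✓, R3 ✗.
Only rule 3 fails.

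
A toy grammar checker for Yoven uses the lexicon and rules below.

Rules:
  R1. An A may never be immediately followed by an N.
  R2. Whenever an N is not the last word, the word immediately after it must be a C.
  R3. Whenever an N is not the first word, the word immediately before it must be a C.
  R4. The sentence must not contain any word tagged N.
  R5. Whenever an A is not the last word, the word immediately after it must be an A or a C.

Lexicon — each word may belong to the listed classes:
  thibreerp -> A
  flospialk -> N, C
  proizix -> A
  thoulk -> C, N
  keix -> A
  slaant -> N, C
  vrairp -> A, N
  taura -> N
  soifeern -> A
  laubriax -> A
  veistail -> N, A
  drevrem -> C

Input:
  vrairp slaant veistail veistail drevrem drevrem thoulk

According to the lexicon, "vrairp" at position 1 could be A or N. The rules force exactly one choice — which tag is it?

A

Candidates per position — 1:vrairp {A,N}; 2:slaant {N,C}; 3:veistail {N,A}; 4:veistail {N,A}; 5:drevrem {C}; 6:drevrem {C}; 7:thoulk {C,N}.
Word 1 cannot be N — rule 4 would then fail for every completion. It is A.
Word 2 cannot be N — rule 1 would then fail for every completion. It is C.
Word 3 cannot be N — rule 2 would then fail for every completion. It is A.
Word 4 cannot be N — rule 1 would then fail for every completion. It is A.
Word 7 cannot be N — rule 4 would then fail for every completion. It is C.
The unique satisfying tagging is: A C A A C C C.
Check: rule 1 holds; rule 2 holds; rule 3 holds; rule 4 holds; rule 5 holds.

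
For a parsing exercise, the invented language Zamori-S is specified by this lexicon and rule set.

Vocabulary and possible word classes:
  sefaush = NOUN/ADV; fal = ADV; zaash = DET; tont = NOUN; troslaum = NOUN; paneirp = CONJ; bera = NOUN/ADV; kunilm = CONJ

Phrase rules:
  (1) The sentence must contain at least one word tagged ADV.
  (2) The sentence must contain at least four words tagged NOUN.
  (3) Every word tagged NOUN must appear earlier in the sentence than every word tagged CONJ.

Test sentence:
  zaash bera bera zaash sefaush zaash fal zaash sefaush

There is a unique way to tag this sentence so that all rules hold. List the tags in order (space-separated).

DET NOUN NOUN DET NOUN DET ADV DET NOUN

Candidates per position — 1:zaash {DET}; 2:bera {NOUN,ADV}; 3:bera {NOUN,ADV}; 4:zaash {DET}; 5:sefaush {NOUN,ADV}; 6:zaash {DET}; 7:fal {ADV}; 8:zaash {DET}; 9:sefaush {NOUN,ADV}.
Position 2: ADV is ruled out by rule 2; that leaves NOUN.
Position 3: ADV is ruled out by rule 2; that leaves NOUN.
Position 5: ADV is ruled out by rule 2; that leaves NOUN.
Position 9: ADV is ruled out by rule 2; that leaves NOUN.
So the tagging must be: DET NOUN NOUN DET NOUN DET ADV DET NOUN.
Check: rule 1 ✓; rule 2 ✓; rule 3 ✓.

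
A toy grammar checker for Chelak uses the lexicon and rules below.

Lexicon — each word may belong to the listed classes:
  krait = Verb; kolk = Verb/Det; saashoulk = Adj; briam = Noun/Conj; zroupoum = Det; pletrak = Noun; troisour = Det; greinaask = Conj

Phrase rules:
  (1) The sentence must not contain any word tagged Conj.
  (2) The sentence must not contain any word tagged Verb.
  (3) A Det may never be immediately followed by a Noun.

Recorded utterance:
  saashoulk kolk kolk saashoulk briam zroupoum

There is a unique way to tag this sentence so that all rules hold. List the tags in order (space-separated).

Candidates per position — 1:saashoulk {Adj}; 2:kolk {Verb,Det}; 3:kolk {Verb,Det}; 4:saashoulk {Adj}; 5:briam {Noun,Conj}; 6:zroupoum {Det}.
Word 2 cannot be Verb — rule 2 would then fail for every completion. It is Det.
Word 3 cannot be Verb — rule 2 would then fail for every completion. It is Det.
Word 5 cannot be Conj — rule 1 would then fail for every completion. It is Noun.
So the tagging must be: Adj Det Det Adj Noun Det.
Rule-by-rule: rule 1 ok; rule 2 ok; rule 3 ok.

Adj Det Det Adj Noun Det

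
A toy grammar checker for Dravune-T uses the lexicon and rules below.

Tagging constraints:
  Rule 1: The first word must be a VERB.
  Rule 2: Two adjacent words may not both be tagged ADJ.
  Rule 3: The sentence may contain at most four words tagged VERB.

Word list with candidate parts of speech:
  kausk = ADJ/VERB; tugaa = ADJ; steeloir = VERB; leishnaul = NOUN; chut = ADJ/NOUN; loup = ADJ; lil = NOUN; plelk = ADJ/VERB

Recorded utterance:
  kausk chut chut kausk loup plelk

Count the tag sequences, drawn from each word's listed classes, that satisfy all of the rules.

Candidates per position — 1:kausk {ADJ,VERB}; 2:chut {ADJ,NOUN}; 3:chut {ADJ,NOUN}; 4:kausk {ADJ,VERB}; 5:loup {ADJ}; 6:plelk {ADJ,VERB}.
There are 32 candidate sequences in total.
The sequences that satisfy every rule: VERB ADJ NOUN VERB ADJ VERB; VERB NOUN ADJ VERB ADJ VERB; VERB NOUN NOUN VERB ADJ VERB.
Count = 3.

3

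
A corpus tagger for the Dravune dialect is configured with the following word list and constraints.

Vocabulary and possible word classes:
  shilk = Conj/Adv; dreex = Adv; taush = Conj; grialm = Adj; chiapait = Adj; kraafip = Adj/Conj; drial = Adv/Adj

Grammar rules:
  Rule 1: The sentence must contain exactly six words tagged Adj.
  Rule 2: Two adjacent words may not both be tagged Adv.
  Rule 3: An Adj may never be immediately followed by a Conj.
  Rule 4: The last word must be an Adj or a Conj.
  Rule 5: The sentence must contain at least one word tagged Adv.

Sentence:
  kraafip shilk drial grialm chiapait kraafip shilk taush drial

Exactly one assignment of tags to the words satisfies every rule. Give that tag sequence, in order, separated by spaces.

Candidates per position — 1:kraafip {Adj,Conj}; 2:shilk {Conj,Adv}; 3:drial {Adv,Adj}; 4:grialm {Adj}; 5:chiapait {Adj}; 6:kraafip {Adj,Conj}; 7:shilk {Conj,Adv}; 8:taush {Conj}; 9:drial {Adv,Adj}.
Position 1: Conj is ruled out by rule 1; that leaves Adj.
Position 2: Conj is ruled out by rule 3; that leaves Adv.
Position 3: Adv is ruled out by rule 1; that leaves Adj.
Position 6: Conj is ruled out by rule 1; that leaves Adj.
Position 7: Conj is ruled out by rule 3; that leaves Adv.
Position 9: Adv is ruled out by rule 1; that leaves Adj.
The unique satisfying tagging is: Adj Adv Adj Adj Adj Adj Adv Conj Adj.
Rule-by-rule: rule 1 ok; rule 2 ok; rule 3 ok; rule 4 ok; rule 5 ok.

Adj Adv Adj Adj Adj Adj Adv Conj Adj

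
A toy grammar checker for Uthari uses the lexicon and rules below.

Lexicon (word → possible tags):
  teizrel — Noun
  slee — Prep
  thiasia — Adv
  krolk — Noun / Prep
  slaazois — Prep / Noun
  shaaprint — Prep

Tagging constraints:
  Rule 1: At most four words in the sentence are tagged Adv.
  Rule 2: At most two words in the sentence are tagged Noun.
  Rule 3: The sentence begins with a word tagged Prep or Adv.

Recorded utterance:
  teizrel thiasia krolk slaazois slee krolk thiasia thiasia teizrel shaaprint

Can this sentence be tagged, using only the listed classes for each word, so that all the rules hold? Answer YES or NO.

NO

Candidates per position — 1:teizrel {Noun}; 2:thiasia {Adv}; 3:krolk {Noun,Prep}; 4:slaazois {Prep,Noun}; 5:slee {Prep}; 6:krolk {Noun,Prep}; 7:thiasia {Adv}; 8:thiasia {Adv}; 9:teizrel {Noun}; 10:shaaprint {Prep}.
Rule 3 cannot be satisfied by any choice of tags from the lexicon.
So there is no consistent tagging.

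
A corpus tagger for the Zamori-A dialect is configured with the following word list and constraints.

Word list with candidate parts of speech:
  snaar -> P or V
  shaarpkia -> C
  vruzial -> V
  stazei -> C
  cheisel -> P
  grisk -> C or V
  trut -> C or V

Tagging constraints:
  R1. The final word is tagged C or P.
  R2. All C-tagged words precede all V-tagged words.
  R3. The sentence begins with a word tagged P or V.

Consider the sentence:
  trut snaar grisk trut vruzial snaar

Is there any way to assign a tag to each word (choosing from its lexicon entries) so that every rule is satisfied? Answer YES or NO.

Candidates per position — 1:trut {C,V}; 2:snaar {P,V}; 3:grisk {C,V}; 4:trut {C,V}; 5:vruzial {V}; 6:snaar {P,V}.
One satisfying assignment: V P V V V P.
Verifying each rule — rule 1 satisfied; rule 2 satisfied; rule 3 satisfied.

YES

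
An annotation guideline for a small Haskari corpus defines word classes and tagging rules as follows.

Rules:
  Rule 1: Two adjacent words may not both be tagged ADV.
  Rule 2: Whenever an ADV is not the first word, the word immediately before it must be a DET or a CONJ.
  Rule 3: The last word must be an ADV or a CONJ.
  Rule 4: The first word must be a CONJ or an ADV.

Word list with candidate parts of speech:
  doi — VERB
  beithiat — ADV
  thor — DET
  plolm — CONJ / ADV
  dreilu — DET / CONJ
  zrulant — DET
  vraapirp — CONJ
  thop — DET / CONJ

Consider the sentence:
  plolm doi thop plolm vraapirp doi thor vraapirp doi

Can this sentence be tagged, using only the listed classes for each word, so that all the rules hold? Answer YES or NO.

NO

Candidates per position — 1:plolm {CONJ,ADV}; 2:doi {VERB}; 3:thop {DET,CONJ}; 4:plolm {CONJ,ADV}; 5:vraapirp {CONJ}; 6:doi {VERB}; 7:thor {DET}; 8:vraapirp {CONJ}; 9:doi {VERB}.
Rule 3 cannot be satisfied by any choice of tags from the lexicon.
So there is no consistent tagging.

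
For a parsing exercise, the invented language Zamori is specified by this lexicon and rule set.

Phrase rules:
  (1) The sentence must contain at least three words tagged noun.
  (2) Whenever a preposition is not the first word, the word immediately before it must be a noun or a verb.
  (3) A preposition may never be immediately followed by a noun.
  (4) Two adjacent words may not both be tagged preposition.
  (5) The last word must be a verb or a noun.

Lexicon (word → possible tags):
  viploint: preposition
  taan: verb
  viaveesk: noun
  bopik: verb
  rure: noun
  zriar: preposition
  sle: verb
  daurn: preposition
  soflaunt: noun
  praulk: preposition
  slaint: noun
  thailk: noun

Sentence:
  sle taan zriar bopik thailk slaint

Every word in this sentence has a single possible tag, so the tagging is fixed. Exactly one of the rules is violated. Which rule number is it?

1

Fixed tagging: verb verb preposition verb noun noun.
Checking each rule: R1 violated, R2 holds, R3 holds, R4 holds, R5 holds.
Only rule 1 fails.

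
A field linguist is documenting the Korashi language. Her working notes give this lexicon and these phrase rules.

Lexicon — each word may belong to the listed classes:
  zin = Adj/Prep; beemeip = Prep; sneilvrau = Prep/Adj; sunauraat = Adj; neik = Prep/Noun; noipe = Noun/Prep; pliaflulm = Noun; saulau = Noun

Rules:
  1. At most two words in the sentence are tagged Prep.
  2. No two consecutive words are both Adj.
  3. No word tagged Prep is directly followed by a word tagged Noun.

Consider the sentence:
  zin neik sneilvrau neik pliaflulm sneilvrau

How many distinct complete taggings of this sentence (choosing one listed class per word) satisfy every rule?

5

Candidates per position — 1:zin {Adj,Prep}; 2:neik {Prep,Noun}; 3:sneilvrau {Prep,Adj}; 4:neik {Prep,Noun}; 5:pliaflulm {Noun}; 6:sneilvrau {Prep,Adj}.
There are 32 candidate sequences in total.
The sequences that satisfy every rule: Adj Prep Adj Noun Noun Prep; Adj Prep Adj Noun Noun Adj; Adj Noun Adj Noun Noun Prep; Adj Noun Adj Noun Noun Adj; Prep Prep Adj Noun Noun Adj.
Count = 5.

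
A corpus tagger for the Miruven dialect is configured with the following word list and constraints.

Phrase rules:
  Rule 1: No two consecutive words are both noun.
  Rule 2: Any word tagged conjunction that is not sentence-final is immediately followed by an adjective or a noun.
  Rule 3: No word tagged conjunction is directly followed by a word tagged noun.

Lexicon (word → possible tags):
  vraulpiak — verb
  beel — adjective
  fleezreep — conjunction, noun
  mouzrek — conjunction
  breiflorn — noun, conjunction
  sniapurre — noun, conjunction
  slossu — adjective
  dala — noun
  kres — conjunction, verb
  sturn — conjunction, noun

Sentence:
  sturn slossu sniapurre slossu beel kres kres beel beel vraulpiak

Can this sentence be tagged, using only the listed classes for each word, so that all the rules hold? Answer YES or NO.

Candidates per position — 1:sturn {conjunction,noun}; 2:slossu {adjective}; 3:sniapurre {noun,conjunction}; 4:slossu {adjective}; 5:beel {adjective}; 6:kres {conjunction,verb}; 7:kres {conjunction,verb}; 8:beel {adjective}; 9:beel {adjective}; 10:vraulpiak {verb}.
One satisfying assignment: noun adjective conjunction adjective adjective verb conjunction adjective adjective verb.
Checking: rule 1 holds; rule 2 holds; rule 3 holds.

YES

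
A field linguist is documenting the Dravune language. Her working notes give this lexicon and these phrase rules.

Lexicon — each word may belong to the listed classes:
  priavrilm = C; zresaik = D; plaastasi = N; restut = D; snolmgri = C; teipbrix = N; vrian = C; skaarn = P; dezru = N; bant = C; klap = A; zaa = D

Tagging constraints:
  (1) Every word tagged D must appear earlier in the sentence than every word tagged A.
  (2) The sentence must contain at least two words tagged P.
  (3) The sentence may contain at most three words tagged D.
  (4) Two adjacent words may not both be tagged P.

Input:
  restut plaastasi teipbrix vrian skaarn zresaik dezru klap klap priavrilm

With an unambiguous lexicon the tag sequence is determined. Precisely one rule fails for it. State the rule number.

Fixed tagging: D N N C P D N A A C.
Checking each rule: R1 ok, R2 fails, R3 ok, R4 ok.
Only rule 2 fails.

2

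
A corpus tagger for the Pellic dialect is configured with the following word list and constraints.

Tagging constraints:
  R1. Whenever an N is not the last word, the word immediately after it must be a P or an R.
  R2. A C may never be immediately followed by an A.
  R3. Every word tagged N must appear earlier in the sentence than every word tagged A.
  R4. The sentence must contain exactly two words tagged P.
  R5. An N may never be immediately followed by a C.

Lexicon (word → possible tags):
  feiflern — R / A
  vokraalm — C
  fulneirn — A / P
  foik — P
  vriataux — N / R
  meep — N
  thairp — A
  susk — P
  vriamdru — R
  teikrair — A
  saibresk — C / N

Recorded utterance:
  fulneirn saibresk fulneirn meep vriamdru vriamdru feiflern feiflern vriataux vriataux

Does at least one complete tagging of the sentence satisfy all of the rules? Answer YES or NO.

YES

Candidates per position — 1:fulneirn {A,P}; 2:saibresk {C,N}; 3:fulneirn {A,P}; 4:meep {N}; 5:vriamdru {R}; 6:vriamdru {R}; 7:feiflern {R,A}; 8:feiflern {R,A}; 9:vriataux {N,R}; 10:vriataux {N,R}.
One satisfying assignment: P C P N R R A R R R.
Check: rule 1 ok; rule 2 ok; rule 3 ok; rule 4 ok; rule 5 ok.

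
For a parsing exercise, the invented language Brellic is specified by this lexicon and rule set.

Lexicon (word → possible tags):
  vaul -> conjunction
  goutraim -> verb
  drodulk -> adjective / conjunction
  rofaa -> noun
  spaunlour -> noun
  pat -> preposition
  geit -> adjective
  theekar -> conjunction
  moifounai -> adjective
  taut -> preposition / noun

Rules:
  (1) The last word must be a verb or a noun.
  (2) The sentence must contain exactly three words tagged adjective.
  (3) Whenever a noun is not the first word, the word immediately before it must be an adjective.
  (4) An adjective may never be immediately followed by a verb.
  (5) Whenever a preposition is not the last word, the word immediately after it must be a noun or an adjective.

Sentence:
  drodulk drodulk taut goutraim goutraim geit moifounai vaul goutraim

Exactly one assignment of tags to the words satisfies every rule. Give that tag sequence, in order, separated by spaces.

conjunction adjective noun verb verb adjective adjective conjunction verb

Candidates per position — 1:drodulk {adjective,conjunction}; 2:drodulk {adjective,conjunction}; 3:taut {preposition,noun}; 4:goutraim {verb}; 5:goutraim {verb}; 6:geit {adjective}; 7:moifounai {adjective}; 8:vaul {conjunction}; 9:goutraim {verb}.
Position 3: preposition is ruled out by rule 5; that leaves noun.
Position 2: conjunction is ruled out by rule 3; that leaves adjective.
Position 1: adjective is ruled out by rule 2; that leaves conjunction.
That leaves exactly one tagging: conjunction adjective noun verb verb adjective adjective conjunction verb.
Checking: rule 1 ✓; rule 2 ✓; rule 3 ✓; rule 4 ✓; rule 5 ✓.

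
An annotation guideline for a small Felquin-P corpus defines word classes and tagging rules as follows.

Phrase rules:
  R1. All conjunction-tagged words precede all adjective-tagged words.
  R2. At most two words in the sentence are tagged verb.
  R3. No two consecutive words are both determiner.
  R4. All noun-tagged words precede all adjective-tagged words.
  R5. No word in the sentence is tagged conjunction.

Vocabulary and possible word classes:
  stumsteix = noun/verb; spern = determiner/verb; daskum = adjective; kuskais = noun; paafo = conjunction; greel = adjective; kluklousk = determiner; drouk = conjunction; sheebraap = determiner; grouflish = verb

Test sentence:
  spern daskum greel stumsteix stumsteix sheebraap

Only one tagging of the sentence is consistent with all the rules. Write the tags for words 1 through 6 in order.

Candidates per position — 1:spern {determiner,verb}; 2:daskum {adjective}; 3:greel {adjective}; 4:stumsteix {noun,verb}; 5:stumsteix {noun,verb}; 6:sheebraap {determiner}.
Position 4: noun is ruled out by rule 4; that leaves verb.
Position 5: noun is ruled out by rule 4; that leaves verb.
Position 1: verb is ruled out by rule 2; that leaves determiner.
The only consistent sequence is: determiner adjective adjective verb verb determiner.
Checking: rule 1 holds; rule 2 holds; rule 3 holds; rule 4 holds; rule 5 holds.

determiner adjective adjective verb verb determiner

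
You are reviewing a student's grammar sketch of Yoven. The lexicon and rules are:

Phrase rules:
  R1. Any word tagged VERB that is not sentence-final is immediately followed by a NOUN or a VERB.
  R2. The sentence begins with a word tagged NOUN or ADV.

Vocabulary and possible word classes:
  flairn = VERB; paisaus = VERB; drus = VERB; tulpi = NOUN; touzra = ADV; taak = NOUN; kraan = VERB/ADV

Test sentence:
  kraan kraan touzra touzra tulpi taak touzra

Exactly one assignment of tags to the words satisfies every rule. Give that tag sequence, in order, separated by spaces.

Candidates per position — 1:kraan {VERB,ADV}; 2:kraan {VERB,ADV}; 3:touzra {ADV}; 4:touzra {ADV}; 5:tulpi {NOUN}; 6:taak {NOUN}; 7:touzra {ADV}.
At position 1, choosing VERB makes rule 1 impossible to satisfy; hence ADV.
At position 2, choosing VERB makes rule 1 impossible to satisfy; hence ADV.
So the tagging must be: ADV ADV ADV ADV NOUN NOUN ADV.
Check: rule 1 holds; rule 2 holds.

ADV ADV ADV ADV NOUN NOUN ADV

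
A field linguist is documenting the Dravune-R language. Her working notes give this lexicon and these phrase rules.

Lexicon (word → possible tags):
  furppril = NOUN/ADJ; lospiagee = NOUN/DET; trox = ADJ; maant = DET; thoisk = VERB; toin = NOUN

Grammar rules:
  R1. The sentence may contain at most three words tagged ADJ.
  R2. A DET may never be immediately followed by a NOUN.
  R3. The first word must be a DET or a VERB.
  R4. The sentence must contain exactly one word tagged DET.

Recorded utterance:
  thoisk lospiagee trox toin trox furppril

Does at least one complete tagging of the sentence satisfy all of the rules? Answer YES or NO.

YES

Candidates per position — 1:thoisk {VERB}; 2:lospiagee {NOUN,DET}; 3:trox {ADJ}; 4:toin {NOUN}; 5:trox {ADJ}; 6:furppril {NOUN,ADJ}.
One satisfying assignment: VERB DET ADJ NOUN ADJ ADJ.
Verifying each rule — rule 1 ✓; rule 2 ✓; rule 3 ✓; rule 4 ✓.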